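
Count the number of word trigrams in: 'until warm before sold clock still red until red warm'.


Word trigrams from [10] words:
  Trigram 1: (until warm before)
  Trigram 2: (warm before sold)
  Trigram 3: (before sold clock)
  Trigram 4: (sold clock still)
  Trigram 5: (clock still red)
  Trigram 6: (still red until)
  Trigram 7: (red until red)
  Trigram 8: (until red warm)
Total word trigrams: 10 - 2 = 8

8


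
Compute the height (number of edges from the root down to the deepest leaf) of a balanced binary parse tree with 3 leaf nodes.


In a balanced binary tree with n leaves the deepest leaf is ceil(log2(n)) edges below the root.
log2(3) = 1.5850
ceil(1.5850) = 2
height (edges) = 2

2


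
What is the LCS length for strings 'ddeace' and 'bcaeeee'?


DP table for LCS of 'ddeace' and 'bcaeeee':
       b  c  a  e  e  e  e
    0  0  0  0  0  0  0  0
  d 0  0  0  0  0  0  0  0
  d 0  0  0  0  0  0  0  0
  e 0  0  0  0  1  1  1  1
  a 0  0  0  1  1  1  1  1
  c 0  0  1  1  1  1  1  1
  e 0  0  1  1  2  2  2  2
LCS: 'ee'
LCS length = 2

2


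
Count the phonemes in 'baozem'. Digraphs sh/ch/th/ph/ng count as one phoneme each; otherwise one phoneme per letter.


Parsing 'baozem' greedily, digraphs first:
  'b' -> consonant phoneme (phonemes so far: 1)
  'a' -> vowel phoneme (phonemes so far: 2)
  'o' -> vowel phoneme (phonemes so far: 3)
  'z' -> consonant phoneme (phonemes so far: 4)
  'e' -> vowel phoneme (phonemes so far: 5)
  'm' -> consonant phoneme (phonemes so far: 6)
Total phonemes: 6

6


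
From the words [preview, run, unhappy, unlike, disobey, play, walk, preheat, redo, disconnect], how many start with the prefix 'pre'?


Checking each word for prefix 'pre':
  'preview' -> YES, starts with 'pre' (count: 1)
  'run' -> no (count: 1)
  'unhappy' -> no (count: 1)
  'unlike' -> no (count: 1)
  'disobey' -> no (count: 1)
  'play' -> no (count: 1)
  'walk' -> no (count: 1)
  'preheat' -> YES, starts with 'pre' (count: 2)
  'redo' -> no (count: 2)
  'disconnect' -> no (count: 2)
Total with prefix 'pre': 2

2


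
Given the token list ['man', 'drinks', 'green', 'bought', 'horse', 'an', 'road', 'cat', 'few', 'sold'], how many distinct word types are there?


Listing all tokens and tracking unique types:
  Token 1: 'man' -> NEW (unique so far: 1)
  Token 2: 'drinks' -> NEW (unique so far: 2)
  Token 3: 'green' -> NEW (unique so far: 3)
  Token 4: 'bought' -> NEW (unique so far: 4)
  Token 5: 'horse' -> NEW (unique so far: 5)
  Token 6: 'an' -> NEW (unique so far: 6)
  Token 7: 'road' -> NEW (unique so far: 7)
  Token 8: 'cat' -> NEW (unique so far: 8)
  Token 9: 'few' -> NEW (unique so far: 9)
  Token 10: 'sold' -> NEW (unique so far: 10)
Unique types: ('an', 'bought', 'cat', 'drinks', 'few', 'green', 'horse', 'man', 'road', 'sold')
Vocabulary size: 10

10


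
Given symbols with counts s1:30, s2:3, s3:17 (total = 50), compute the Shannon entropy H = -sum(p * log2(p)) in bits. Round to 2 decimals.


Computing entropy H = -sum(p_i * log2(p_i)):
  s1: p = 30/50 = 0.6000, -p*log2(p) = 0.4422
  s2: p = 3/50 = 0.0600, -p*log2(p) = 0.2435
  s3: p = 17/50 = 0.3400, -p*log2(p) = 0.5292
H = sum of terms = 1.2149
Rounded to 2 decimals: 1.21

1.21


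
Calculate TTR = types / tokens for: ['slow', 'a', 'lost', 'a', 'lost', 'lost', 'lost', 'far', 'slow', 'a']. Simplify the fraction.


Tokens: 10
Unique types: ('a', 'far', 'lost', 'slow') = 4
TTR = 4/10
Simplify: divide both by 2 -> 2/5
TTR = 2/5

2/5


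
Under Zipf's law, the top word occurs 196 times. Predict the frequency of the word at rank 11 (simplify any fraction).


Zipf's law: freq(rank) = f1 / rank
f1 = 196, rank = 11
freq = 196 / 11
GCD(196, 11) = 1
Simplified: 196/11

196/11


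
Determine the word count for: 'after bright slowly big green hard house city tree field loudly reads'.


Counting words by splitting on spaces:
  Word 1: 'after'
  Word 2: 'bright'
  Word 3: 'slowly'
  Word 4: 'big'
  Word 5: 'green'
  Word 6: 'hard'
  Word 7: 'house'
  Word 8: 'city'
  Word 9: 'tree'
  Word 10: 'field'
  Word 11: 'loudly'
  Word 12: 'reads'
Total words: 12

12


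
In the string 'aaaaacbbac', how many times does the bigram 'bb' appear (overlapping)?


Scanning 'aaaaacbbac' for bigram 'bb':
  Position 0: 'aa' -> no
  Position 1: 'aa' -> no
  Position 2: 'aa' -> no
  Position 3: 'aa' -> no
  Position 4: 'ac' -> no
  Position 5: 'cb' -> no
  Position 6: 'bb' -> MATCH
  Position 7: 'ba' -> no
  Position 8: 'ac' -> no
Total matches: 1

1


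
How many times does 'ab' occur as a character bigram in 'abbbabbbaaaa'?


Scanning 'abbbabbbaaaa' for bigram 'ab':
  Position 0: 'ab' -> MATCH
  Position 1: 'bb' -> no
  Position 2: 'bb' -> no
  Position 3: 'ba' -> no
  Position 4: 'ab' -> MATCH
  Position 5: 'bb' -> no
  Position 6: 'bb' -> no
  Position 7: 'ba' -> no
  Position 8: 'aa' -> no
  Position 9: 'aa' -> no
  Position 10: 'aa' -> no
Total matches: 2

2


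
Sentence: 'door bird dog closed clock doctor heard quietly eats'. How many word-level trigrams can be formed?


Word trigrams from [9] words:
  Trigram 1: (door bird dog)
  Trigram 2: (bird dog closed)
  Trigram 3: (dog closed clock)
  Trigram 4: (closed clock doctor)
  Trigram 5: (clock doctor heard)
  Trigram 6: (doctor heard quietly)
  Trigram 7: (heard quietly eats)
Total word trigrams: 9 - 2 = 7

7


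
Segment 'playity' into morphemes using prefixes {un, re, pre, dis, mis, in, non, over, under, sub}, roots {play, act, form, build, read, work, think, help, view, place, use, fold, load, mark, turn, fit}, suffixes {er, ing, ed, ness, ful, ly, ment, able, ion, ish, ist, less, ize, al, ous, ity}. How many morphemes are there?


Segmenting 'playity' against the inventory:
  'play' -> root (morpheme 1)
  'ity' -> suffix (morpheme 2)
Total morphemes: 2

2


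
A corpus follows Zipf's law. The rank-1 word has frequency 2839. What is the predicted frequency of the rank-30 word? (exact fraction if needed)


Zipf's law: freq(rank) = f1 / rank
f1 = 2839, rank = 30
freq = 2839 / 30
GCD(2839, 30) = 1
Simplified: 2839/30

2839/30


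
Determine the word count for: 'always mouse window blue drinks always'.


Counting words by splitting on spaces:
  Word 1: 'always'
  Word 2: 'mouse'
  Word 3: 'window'
  Word 4: 'blue'
  Word 5: 'drinks'
  Word 6: 'always'
Total words: 6

6


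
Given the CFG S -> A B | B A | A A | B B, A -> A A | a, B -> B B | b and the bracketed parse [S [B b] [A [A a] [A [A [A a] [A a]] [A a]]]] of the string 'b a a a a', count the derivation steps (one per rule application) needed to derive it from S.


Every bracketed nonterminal node [X ...] in the tree is produced by exactly one rule application.
Reading the tree off as a leftmost derivation:
  Step 1: S  =>  B A   (applied S -> B A)
  Step 2: B A  =>  b A   (applied B -> b)
  Step 3: b A  =>  b A A   (applied A -> A A)
  Step 4: b A A  =>  b a A   (applied A -> a)
  Step 5: b a A  =>  b a A A   (applied A -> A A)
  Step 6: b a A A  =>  b a A A A   (applied A -> A A)
  Step 7: b a A A A  =>  b a a A A   (applied A -> a)
  Step 8: b a a A A  =>  b a a a A   (applied A -> a)
  Step 9: b a a a A  =>  b a a a a   (applied A -> a)
Final yield: b a a a a
Total rewrite steps: 9

9


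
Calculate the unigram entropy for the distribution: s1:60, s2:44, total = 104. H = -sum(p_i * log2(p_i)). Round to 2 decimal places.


Computing entropy H = -sum(p_i * log2(p_i)):
  s1: p = 60/104 = 0.5769, -p*log2(p) = 0.4578
  s2: p = 44/104 = 0.4231, -p*log2(p) = 0.5250
H = sum of terms = 0.9828
Rounded to 2 decimals: 0.98

0.98


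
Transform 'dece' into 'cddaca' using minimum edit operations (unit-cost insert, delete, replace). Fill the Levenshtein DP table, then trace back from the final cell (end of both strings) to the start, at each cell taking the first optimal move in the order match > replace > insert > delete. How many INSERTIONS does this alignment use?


Edit distance = 4. Backtracking from cell (4, 6) with preference match > replace > insert > delete,
then listing the resulting alignment 'dece' -> 'cddaca' left to right:
  Step 1: insert 'c' [insertion #1]
  Step 2: insert 'd' [insertion #2]
  Step 3: keep 'd'
  Step 4: replace e->a
  Step 5: keep 'c'
  Step 6: replace e->a
Total insertions: 2

2


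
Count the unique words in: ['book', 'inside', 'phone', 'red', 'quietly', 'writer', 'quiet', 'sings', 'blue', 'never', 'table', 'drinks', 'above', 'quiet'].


Listing all tokens and tracking unique types:
  Token 1: 'book' -> NEW (unique so far: 1)
  Token 2: 'inside' -> NEW (unique so far: 2)
  Token 3: 'phone' -> NEW (unique so far: 3)
  Token 4: 'red' -> NEW (unique so far: 4)
  Token 5: 'quietly' -> NEW (unique so far: 5)
  Token 6: 'writer' -> NEW (unique so far: 6)
  Token 7: 'quiet' -> NEW (unique so far: 7)
  Token 8: 'sings' -> NEW (unique so far: 8)
  Token 9: 'blue' -> NEW (unique so far: 9)
  Token 10: 'never' -> NEW (unique so far: 10)
  Token 11: 'table' -> NEW (unique so far: 11)
  Token 12: 'drinks' -> NEW (unique so far: 12)
  Token 13: 'above' -> NEW (unique so far: 13)
  Token 14: 'quiet' -> duplicate (unique so far: 13)
Unique types: ('above', 'blue', 'book', 'drinks', 'inside', 'never', 'phone', 'quiet', 'quietly', 'red', 'sings', 'table', 'writer')
Vocabulary size: 13

13


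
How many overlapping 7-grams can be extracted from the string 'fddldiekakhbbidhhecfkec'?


String 'fddldiekakhbbidhhecfkec' has length L = 23.
Number of overlapping n-grams = L - n + 1
Substituting: 23 - 7 + 1 = 17

17


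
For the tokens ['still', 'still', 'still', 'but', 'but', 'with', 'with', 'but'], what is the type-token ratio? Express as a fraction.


Tokens: 8
Unique types: ('but', 'still', 'with') = 3
TTR = 3/8
Already in lowest terms.

3/8


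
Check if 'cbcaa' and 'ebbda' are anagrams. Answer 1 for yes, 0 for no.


Sort characters of 'cbcaa': 'aabcc'
Sort characters of 'ebbda': 'abbde'
Sorted forms differ -> they are NOT anagrams
Result: 0

0


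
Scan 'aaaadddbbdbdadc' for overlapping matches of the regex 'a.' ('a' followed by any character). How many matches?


Pattern: a. means 'a' followed by any character.
Scanning 'aaaadddbbdbdadc' position-by-position:
  Pos 0: window 'aa' -> MATCH
  Pos 1: window 'aa' -> MATCH
  Pos 2: window 'aa' -> MATCH
  Pos 3: window 'ad' -> MATCH
  Pos 4: window 'dd' -> no
  Pos 5: window 'dd' -> no
  Pos 6: window 'db' -> no
  Pos 7: window 'bb' -> no
  Pos 8: window 'bd' -> no
  Pos 9: window 'db' -> no
  Pos 10: window 'bd' -> no
  Pos 11: window 'da' -> no
  Pos 12: window 'ad' -> MATCH
  Pos 13: window 'dc' -> no
  Pos 14: window 'c' -> no
Total matches: 5

5


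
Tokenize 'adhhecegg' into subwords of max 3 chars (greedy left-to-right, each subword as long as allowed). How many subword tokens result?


'adhhecegg' has 9 characters.
Chunking with max size 3:
  Chunk 1: 'adh' (positions 0-2)
  Chunk 2: 'hec' (positions 3-5)
  Chunk 3: 'egg' (positions 6-8)
Total chunks: ceil(9 / 3) = 3

3


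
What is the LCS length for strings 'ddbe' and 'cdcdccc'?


DP table for LCS of 'ddbe' and 'cdcdccc':
       c  d  c  d  c  c  c
    0  0  0  0  0  0  0  0
  d 0  0  1  1  1  1  1  1
  d 0  0  1  1  2  2  2  2
  b 0  0  1  1  2  2  2  2
  e 0  0  1  1  2  2  2  2
LCS: 'dd'
LCS length = 2

2


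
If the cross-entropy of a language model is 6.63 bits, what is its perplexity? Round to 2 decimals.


Perplexity formula: PP = 2^H
H = 6.63
PP = 2^6.63
Decompose: 2^6.63 = 2^6 * 2^0.63
2^6 = 64, 2^0.63 ~ 1.5475650
PP ~ 64 * 1.5475650 = 99.0441600
Rounded to 2 decimals: 99.04

99.04


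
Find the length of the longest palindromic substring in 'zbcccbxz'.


Scanning 'zbcccbxz' for palindromic substrings.
Substring at positions 1-5: 'bcccb'.
Check: reverse('bcccb') = 'bcccb' -> palindrome confirmed.
Neighbouring characters ('z' / 'x') break symmetry, so it cannot extend further.
No longer palindromic substring exists; longest length = 5

5


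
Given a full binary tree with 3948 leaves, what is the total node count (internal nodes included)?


Leaf nodes (terminals): 3948
Internal nodes = n - 1 = 3948 - 1 = 3947
Total = leaves + internal = 3948 + 3947 = 7895

7895


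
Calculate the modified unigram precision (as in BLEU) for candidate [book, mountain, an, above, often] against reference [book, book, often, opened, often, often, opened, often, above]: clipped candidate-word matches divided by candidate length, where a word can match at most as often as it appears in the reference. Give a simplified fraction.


Reference word counts: {'above': 1, 'book': 2, 'often': 4, 'opened': 2}
Checking each candidate word (with clipping):
  'book' -> in reference (ref count 2, used 1/2) -> match (matches: 1)
  'mountain' -> not in reference -> no match (matches: 1)
  'an' -> not in reference -> no match (matches: 1)
  'above' -> in reference (ref count 1, used 1/1) -> match (matches: 2)
  'often' -> in reference (ref count 4, used 1/4) -> match (matches: 3)
Clipped matches: 3, Candidate length: 5
Precision = 3/5

3/5


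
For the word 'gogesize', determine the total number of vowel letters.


Scanning each character of 'gogesize':
  Position 1: 'g' -> consonant (running count: 0)
  Position 2: 'o' -> vowel (running count: 1)
  Position 3: 'g' -> consonant (running count: 1)
  Position 4: 'e' -> vowel (running count: 2)
  Position 5: 's' -> consonant (running count: 2)
  Position 6: 'i' -> vowel (running count: 3)
  Position 7: 'z' -> consonant (running count: 3)
  Position 8: 'e' -> vowel (running count: 4)
Total vowels: 4

4


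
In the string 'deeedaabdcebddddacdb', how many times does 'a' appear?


Scanning 'deeedaabdcebddddacdb' for 'a':
  Position 5: 'a' -> MATCH (count: 1)
  Position 6: 'a' -> MATCH (count: 2)
  Position 16: 'a' -> MATCH (count: 3)
Total occurrences of 'a': 3

3


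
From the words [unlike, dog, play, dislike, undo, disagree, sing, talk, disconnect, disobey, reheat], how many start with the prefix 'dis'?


Checking each word for prefix 'dis':
  'unlike' -> no (count: 0)
  'dog' -> no (count: 0)
  'play' -> no (count: 0)
  'dislike' -> YES, starts with 'dis' (count: 1)
  'undo' -> no (count: 1)
  'disagree' -> YES, starts with 'dis' (count: 2)
  'sing' -> no (count: 2)
  'talk' -> no (count: 2)
  'disconnect' -> YES, starts with 'dis' (count: 3)
  'disobey' -> YES, starts with 'dis' (count: 4)
  'reheat' -> no (count: 4)
Total with prefix 'dis': 4

4


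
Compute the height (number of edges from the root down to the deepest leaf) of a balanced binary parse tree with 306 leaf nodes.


In a balanced binary tree with n leaves the deepest leaf is ceil(log2(n)) edges below the root.
log2(306) = 8.2574
ceil(8.2574) = 9
height (edges) = 9

9


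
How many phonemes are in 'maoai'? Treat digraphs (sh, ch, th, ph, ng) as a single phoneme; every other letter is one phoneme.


Parsing 'maoai' greedily, digraphs first:
  'm' -> consonant phoneme (phonemes so far: 1)
  'a' -> vowel phoneme (phonemes so far: 2)
  'o' -> vowel phoneme (phonemes so far: 3)
  'a' -> vowel phoneme (phonemes so far: 4)
  'i' -> vowel phoneme (phonemes so far: 5)
Total phonemes: 5

5


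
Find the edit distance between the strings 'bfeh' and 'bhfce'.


Building DP table for s1='bfeh' (len 4) and s2='bhfce' (len 5):
       b  h  f  c  e
    0  1  2  3  4  5
  b 1  0  1  2  3  4
  f 2  1  1  1  2  3
  e 3  2  2  2  2  2
  h 4  3  2  3  3  3
Edit distance = dp[4][5] = 3

3


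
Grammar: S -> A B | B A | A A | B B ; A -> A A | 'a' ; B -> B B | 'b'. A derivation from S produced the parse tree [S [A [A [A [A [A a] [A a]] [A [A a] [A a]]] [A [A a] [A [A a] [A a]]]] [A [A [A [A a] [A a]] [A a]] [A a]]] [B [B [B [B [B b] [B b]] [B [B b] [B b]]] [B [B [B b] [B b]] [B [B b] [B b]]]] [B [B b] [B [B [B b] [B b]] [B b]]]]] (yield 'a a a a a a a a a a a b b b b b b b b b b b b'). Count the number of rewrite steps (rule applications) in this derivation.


Every bracketed nonterminal node [X ...] in the tree is produced by exactly one rule application.
Reading the tree off as a leftmost derivation:
  Step 1: S  =>  A B   (applied S -> A B)
  Step 2: A B  =>  A A B   (applied A -> A A)
  Step 3: A A B  =>  A A A B   (applied A -> A A)
  Step 4: A A A B  =>  A A A A B   (applied A -> A A)
  Step 5: A A A A B  =>  A A A A A B   (applied A -> A A)
  Step 6: A A A A A B  =>  a A A A A B   (applied A -> a)
  Step 7: a A A A A B  =>  a a A A A B   (applied A -> a)
  Step 8: a a A A A B  =>  a a A A A A B   (applied A -> A A)
  Step 9: a a A A A A B  =>  a a a A A A B   (applied A -> a)
  Step 10: a a a A A A B  =>  a a a a A A B   (applied A -> a)
  Step 11: a a a a A A B  =>  a a a a A A A B   (applied A -> A A)
  Step 12: a a a a A A A B  =>  a a a a a A A B   (applied A -> a)
  Step 13: a a a a a A A B  =>  a a a a a A A A B   (applied A -> A A)
  Step 14: a a a a a A A A B  =>  a a a a a a A A B   (applied A -> a)
  Step 15: a a a a a a A A B  =>  a a a a a a a A B   (applied A -> a)
  Step 16: a a a a a a a A B  =>  a a a a a a a A A B   (applied A -> A A)
  Step 17: a a a a a a a A A B  =>  a a a a a a a A A A B   (applied A -> A A)
  Step 18: a a a a a a a A A A B  =>  a a a a a a a A A A A B   (applied A -> A A)
  Step 19: a a a a a a a A A A A B  =>  a a a a a a a a A A A B   (applied A -> a)
  Step 20: a a a a a a a a A A A B  =>  a a a a a a a a a A A B   (applied A -> a)
  Step 21: a a a a a a a a a A A B  =>  a a a a a a a a a a A B   (applied A -> a)
  Step 22: a a a a a a a a a a A B  =>  a a a a a a a a a a a B   (applied A -> a)
  Step 23: a a a a a a a a a a a B  =>  a a a a a a a a a a a B B   (applied B -> B B)
  Step 24: a a a a a a a a a a a B B  =>  a a a a a a a a a a a B B B   (applied B -> B B)
  Step 25: a a a a a a a a a a a B B B  =>  a a a a a a a a a a a B B B B   (applied B -> B B)
  Step 26: a a a a a a a a a a a B B B B  =>  a a a a a a a a a a a B B B B B   (applied B -> B B)
  Step 27: a a a a a a a a a a a B B B B B  =>  a a a a a a a a a a a b B B B B   (applied B -> b)
  Step 28: a a a a a a a a a a a b B B B B  =>  a a a a a a a a a a a b b B B B   (applied B -> b)
  Step 29: a a a a a a a a a a a b b B B B  =>  a a a a a a a a a a a b b B B B B   (applied B -> B B)
  Step 30: a a a a a a a a a a a b b B B B B  =>  a a a a a a a a a a a b b b B B B   (applied B -> b)
  Step 31: a a a a a a a a a a a b b b B B B  =>  a a a a a a a a a a a b b b b B B   (applied B -> b)
  Step 32: a a a a a a a a a a a b b b b B B  =>  a a a a a a a a a a a b b b b B B B   (applied B -> B B)
  Step 33: a a a a a a a a a a a b b b b B B B  =>  a a a a a a a a a a a b b b b B B B B   (applied B -> B B)
  Step 34: a a a a a a a a a a a b b b b B B B B  =>  a a a a a a a a a a a b b b b b B B B   (applied B -> b)
  Step 35: a a a a a a a a a a a b b b b b B B B  =>  a a a a a a a a a a a b b b b b b B B   (applied B -> b)
  Step 36: a a a a a a a a a a a b b b b b b B B  =>  a a a a a a a a a a a b b b b b b B B B   (applied B -> B B)
  Step 37: a a a a a a a a a a a b b b b b b B B B  =>  a a a a a a a a a a a b b b b b b b B B   (applied B -> b)
  Step 38: a a a a a a a a a a a b b b b b b b B B  =>  a a a a a a a a a a a b b b b b b b b B   (applied B -> b)
  Step 39: a a a a a a a a a a a b b b b b b b b B  =>  a a a a a a a a a a a b b b b b b b b B B   (applied B -> B B)
  Step 40: a a a a a a a a a a a b b b b b b b b B B  =>  a a a a a a a a a a a b b b b b b b b b B   (applied B -> b)
  Step 41: a a a a a a a a a a a b b b b b b b b b B  =>  a a a a a a a a a a a b b b b b b b b b B B   (applied B -> B B)
  Step 42: a a a a a a a a a a a b b b b b b b b b B B  =>  a a a a a a a a a a a b b b b b b b b b B B B   (applied B -> B B)
  Step 43: a a a a a a a a a a a b b b b b b b b b B B B  =>  a a a a a a a a a a a b b b b b b b b b b B B   (applied B -> b)
  Step 44: a a a a a a a a a a a b b b b b b b b b b B B  =>  a a a a a a a a a a a b b b b b b b b b b b B   (applied B -> b)
  Step 45: a a a a a a a a a a a b b b b b b b b b b b B  =>  a a a a a a a a a a a b b b b b b b b b b b b   (applied B -> b)
Final yield: a a a a a a a a a a a b b b b b b b b b b b b
Total rewrite steps: 45

45


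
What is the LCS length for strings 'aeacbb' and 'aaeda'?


DP table for LCS of 'aeacbb' and 'aaeda':
       a  a  e  d  a
    0  0  0  0  0  0
  a 0  1  1  1  1  1
  e 0  1  1  2  2  2
  a 0  1  2  2  2  3
  c 0  1  2  2  2  3
  b 0  1  2  2  2  3
  b 0  1  2  2  2  3
LCS: 'aea'
LCS length = 3

3


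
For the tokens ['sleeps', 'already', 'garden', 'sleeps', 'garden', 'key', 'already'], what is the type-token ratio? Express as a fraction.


Tokens: 7
Unique types: ('already', 'garden', 'key', 'sleeps') = 4
TTR = 4/7
Already in lowest terms.

4/7


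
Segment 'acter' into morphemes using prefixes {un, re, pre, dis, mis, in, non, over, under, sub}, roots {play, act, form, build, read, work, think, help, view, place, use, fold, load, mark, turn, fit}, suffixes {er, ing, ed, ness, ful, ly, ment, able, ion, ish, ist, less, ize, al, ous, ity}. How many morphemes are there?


Segmenting 'acter' against the inventory:
  'act' -> root (morpheme 1)
  'er' -> suffix (morpheme 2)
Total morphemes: 2

2


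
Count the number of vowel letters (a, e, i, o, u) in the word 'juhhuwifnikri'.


Scanning each character of 'juhhuwifnikri':
  Position 1: 'j' -> consonant (running count: 0)
  Position 2: 'u' -> vowel (running count: 1)
  Position 3: 'h' -> consonant (running count: 1)
  Position 4: 'h' -> consonant (running count: 1)
  Position 5: 'u' -> vowel (running count: 2)
  Position 6: 'w' -> consonant (running count: 2)
  Position 7: 'i' -> vowel (running count: 3)
  Position 8: 'f' -> consonant (running count: 3)
  Position 9: 'n' -> consonant (running count: 3)
  Position 10: 'i' -> vowel (running count: 4)
  Position 11: 'k' -> consonant (running count: 4)
  Position 12: 'r' -> consonant (running count: 4)
  Position 13: 'i' -> vowel (running count: 5)
Total vowels: 5

5


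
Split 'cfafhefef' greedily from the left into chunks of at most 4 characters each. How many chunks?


'cfafhefef' has 9 characters.
Chunking with max size 4:
  Chunk 1: 'cfaf' (positions 0-3)
  Chunk 2: 'hefe' (positions 4-7)
  Chunk 3: 'f' (positions 8-8)
Total chunks: ceil(9 / 4) = 3

3


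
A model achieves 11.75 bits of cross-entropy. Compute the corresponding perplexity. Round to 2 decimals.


Perplexity formula: PP = 2^H
H = 11.75
PP = 2^11.75
Decompose: 2^11.75 = 2^11 * 2^0.75
2^11 = 2048, 2^0.75 ~ 1.6817928
PP ~ 2048 * 1.6817928 = 3444.3116544
Rounded to 2 decimals: 3444.31

3444.31


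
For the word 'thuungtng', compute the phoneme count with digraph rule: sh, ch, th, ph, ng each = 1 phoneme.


Parsing 'thuungtng' greedily, digraphs first:
  'th' -> digraph (1 consonant phoneme) (phonemes so far: 1)
  'u' -> vowel phoneme (phonemes so far: 2)
  'u' -> vowel phoneme (phonemes so far: 3)
  'ng' -> digraph (1 consonant phoneme) (phonemes so far: 4)
  't' -> consonant phoneme (phonemes so far: 5)
  'ng' -> digraph (1 consonant phoneme) (phonemes so far: 6)
Total phonemes: 6

6


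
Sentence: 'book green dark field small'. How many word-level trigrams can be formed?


Word trigrams from [5] words:
  Trigram 1: (book green dark)
  Trigram 2: (green dark field)
  Trigram 3: (dark field small)
Total word trigrams: 5 - 2 = 3

3


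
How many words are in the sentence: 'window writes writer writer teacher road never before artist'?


Counting words by splitting on spaces:
  Word 1: 'window'
  Word 2: 'writes'
  Word 3: 'writer'
  Word 4: 'writer'
  Word 5: 'teacher'
  Word 6: 'road'
  Word 7: 'never'
  Word 8: 'before'
  Word 9: 'artist'
Total words: 9

9


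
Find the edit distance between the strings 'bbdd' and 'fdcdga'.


Building DP table for s1='bbdd' (len 4) and s2='fdcdga' (len 6):
       f  d  c  d  g  a
    0  1  2  3  4  5  6
  b 1  1  2  3  4  5  6
  b 2  2  2  3  4  5  6
  d 3  3  2  3  3  4  5
  d 4  4  3  3  3  4  5
Edit distance = dp[4][6] = 5

5


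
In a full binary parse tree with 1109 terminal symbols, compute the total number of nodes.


Leaf nodes (terminals): 1109
Internal nodes = n - 1 = 1109 - 1 = 1108
Total = leaves + internal = 1109 + 1108 = 2217

2217


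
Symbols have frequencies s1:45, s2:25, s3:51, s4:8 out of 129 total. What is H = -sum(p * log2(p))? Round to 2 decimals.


Computing entropy H = -sum(p_i * log2(p_i)):
  s1: p = 45/129 = 0.3488, -p*log2(p) = 0.5300
  s2: p = 25/129 = 0.1938, -p*log2(p) = 0.4588
  s3: p = 51/129 = 0.3953, -p*log2(p) = 0.5293
  s4: p = 8/129 = 0.0620, -p*log2(p) = 0.2488
H = sum of terms = 1.7669
Rounded to 2 decimals: 1.77

1.77


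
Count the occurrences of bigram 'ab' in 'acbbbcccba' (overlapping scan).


Scanning 'acbbbcccba' for bigram 'ab':
  Position 0: 'ac' -> no
  Position 1: 'cb' -> no
  Position 2: 'bb' -> no
  Position 3: 'bb' -> no
  Position 4: 'bc' -> no
  Position 5: 'cc' -> no
  Position 6: 'cc' -> no
  Position 7: 'cb' -> no
  Position 8: 'ba' -> no
Total matches: 0

0


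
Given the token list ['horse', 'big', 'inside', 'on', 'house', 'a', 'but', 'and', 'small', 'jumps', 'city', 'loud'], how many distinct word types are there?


Listing all tokens and tracking unique types:
  Token 1: 'horse' -> NEW (unique so far: 1)
  Token 2: 'big' -> NEW (unique so far: 2)
  Token 3: 'inside' -> NEW (unique so far: 3)
  Token 4: 'on' -> NEW (unique so far: 4)
  Token 5: 'house' -> NEW (unique so far: 5)
  Token 6: 'a' -> NEW (unique so far: 6)
  Token 7: 'but' -> NEW (unique so far: 7)
  Token 8: 'and' -> NEW (unique so far: 8)
  Token 9: 'small' -> NEW (unique so far: 9)
  Token 10: 'jumps' -> NEW (unique so far: 10)
  Token 11: 'city' -> NEW (unique so far: 11)
  Token 12: 'loud' -> NEW (unique so far: 12)
Unique types: ('a', 'and', 'big', 'but', 'city', 'horse', 'house', 'inside', 'jumps', 'loud', 'on', 'small')
Vocabulary size: 12

12


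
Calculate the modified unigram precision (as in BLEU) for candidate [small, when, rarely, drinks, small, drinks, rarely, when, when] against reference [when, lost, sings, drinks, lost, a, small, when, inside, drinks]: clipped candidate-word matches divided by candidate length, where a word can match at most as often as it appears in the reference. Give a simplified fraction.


Reference word counts: {'a': 1, 'drinks': 2, 'inside': 1, 'lost': 2, 'sings': 1, 'small': 1, 'when': 2}
Checking each candidate word (with clipping):
  'small' -> in reference (ref count 1, used 1/1) -> match (matches: 1)
  'when' -> in reference (ref count 2, used 1/2) -> match (matches: 2)
  'rarely' -> not in reference -> no match (matches: 2)
  'drinks' -> in reference (ref count 2, used 1/2) -> match (matches: 3)
  'small' -> ref count 1 already used up (1/1) -> clipped, no match (matches: 3)
  'drinks' -> in reference (ref count 2, used 2/2) -> match (matches: 4)
  'rarely' -> not in reference -> no match (matches: 4)
  'when' -> in reference (ref count 2, used 2/2) -> match (matches: 5)
  'when' -> ref count 2 already used up (2/2) -> clipped, no match (matches: 5)
Clipped matches: 5, Candidate length: 9
Precision = 5/9

5/9


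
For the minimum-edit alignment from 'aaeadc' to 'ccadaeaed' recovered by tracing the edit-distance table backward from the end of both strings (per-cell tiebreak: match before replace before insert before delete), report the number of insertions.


Edit distance = 5. Backtracking from cell (6, 9) with preference match > replace > insert > delete,
then listing the resulting alignment 'aaeadc' -> 'ccadaeaed' left to right:
  Step 1: insert 'c' [insertion #1]
  Step 2: insert 'c' [insertion #2]
  Step 3: keep 'a'
  Step 4: insert 'd' [insertion #3]
  Step 5: keep 'a'
  Step 6: keep 'e'
  Step 7: keep 'a'
  Step 8: replace d->e
  Step 9: replace c->d
Total insertions: 3

3


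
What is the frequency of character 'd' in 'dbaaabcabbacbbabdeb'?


Scanning 'dbaaabcabbacbbabdeb' for 'd':
  Position 0: 'd' -> MATCH (count: 1)
  Position 16: 'd' -> MATCH (count: 2)
Total occurrences of 'd': 2

2


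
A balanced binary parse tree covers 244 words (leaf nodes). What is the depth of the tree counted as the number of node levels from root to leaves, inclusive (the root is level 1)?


In a balanced binary tree with n leaves the deepest leaf is ceil(log2(n)) edges below the root,
so counting node levels inclusive of root and leaves gives ceil(log2(n)) + 1 levels.
log2(244) = 7.9307
ceil(7.9307) = 8
levels = 8 + 1 = 9

9


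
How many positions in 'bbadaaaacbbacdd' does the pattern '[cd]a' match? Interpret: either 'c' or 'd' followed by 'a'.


Pattern: [cd]a means either 'c' or 'd' followed by 'a'.
Scanning 'bbadaaaacbbacdd' position-by-position:
  Pos 0: window 'bb' -> no
  Pos 1: window 'ba' -> no
  Pos 2: window 'ad' -> no
  Pos 3: window 'da' -> MATCH
  Pos 4: window 'aa' -> no
  Pos 5: window 'aa' -> no
  Pos 6: window 'aa' -> no
  Pos 7: window 'ac' -> no
  Pos 8: window 'cb' -> no
  Pos 9: window 'bb' -> no
  Pos 10: window 'ba' -> no
  Pos 11: window 'ac' -> no
  Pos 12: window 'cd' -> no
  Pos 13: window 'dd' -> no
  Pos 14: window 'd' -> no
Total matches: 1

1


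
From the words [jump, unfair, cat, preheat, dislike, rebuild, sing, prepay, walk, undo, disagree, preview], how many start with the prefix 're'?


Checking each word for prefix 're':
  'jump' -> no (count: 0)
  'unfair' -> no (count: 0)
  'cat' -> no (count: 0)
  'preheat' -> no (count: 0)
  'dislike' -> no (count: 0)
  'rebuild' -> YES, starts with 're' (count: 1)
  'sing' -> no (count: 1)
  'prepay' -> no (count: 1)
  'walk' -> no (count: 1)
  'undo' -> no (count: 1)
  'disagree' -> no (count: 1)
  'preview' -> no (count: 1)
Total with prefix 're': 1

1


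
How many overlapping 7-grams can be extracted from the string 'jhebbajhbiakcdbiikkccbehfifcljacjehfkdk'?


String 'jhebbajhbiakcdbiikkccbehfifcljacjehfkdk' has length L = 39.
Number of overlapping n-grams = L - n + 1
Substituting: 39 - 7 + 1 = 33

33


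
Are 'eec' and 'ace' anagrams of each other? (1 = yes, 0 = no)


Sort characters of 'eec': 'cee'
Sort characters of 'ace': 'ace'
Sorted forms differ -> they are NOT anagrams
Result: 0

0


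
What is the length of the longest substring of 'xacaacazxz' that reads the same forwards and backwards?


Scanning 'xacaacazxz' for palindromic substrings.
Substring at positions 1-6: 'acaaca'.
Check: reverse('acaaca') = 'acaaca' -> palindrome confirmed.
Neighbouring characters ('x' / 'z') break symmetry, so it cannot extend further.
No longer palindromic substring exists; longest length = 6

6


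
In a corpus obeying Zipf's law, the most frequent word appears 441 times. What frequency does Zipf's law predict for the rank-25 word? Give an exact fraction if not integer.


Zipf's law: freq(rank) = f1 / rank
f1 = 441, rank = 25
freq = 441 / 25
GCD(441, 25) = 1
Simplified: 441/25

441/25


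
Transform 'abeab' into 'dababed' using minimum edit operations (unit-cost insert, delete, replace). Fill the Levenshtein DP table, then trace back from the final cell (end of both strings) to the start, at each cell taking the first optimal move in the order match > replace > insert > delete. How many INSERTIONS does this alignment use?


Edit distance = 4. Backtracking from cell (5, 7) with preference match > replace > insert > delete,
then listing the resulting alignment 'abeab' -> 'dababed' left to right:
  Step 1: insert 'd' [insertion #1]
  Step 2: keep 'a'
  Step 3: keep 'b'
  Step 4: delete 'e'
  Step 5: keep 'a'
  Step 6: keep 'b'
  Step 7: insert 'e' [insertion #2]
  Step 8: insert 'd' [insertion #3]
Total insertions: 3

3


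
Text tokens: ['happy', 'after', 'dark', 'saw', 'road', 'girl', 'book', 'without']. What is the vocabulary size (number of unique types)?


Listing all tokens and tracking unique types:
  Token 1: 'happy' -> NEW (unique so far: 1)
  Token 2: 'after' -> NEW (unique so far: 2)
  Token 3: 'dark' -> NEW (unique so far: 3)
  Token 4: 'saw' -> NEW (unique so far: 4)
  Token 5: 'road' -> NEW (unique so far: 5)
  Token 6: 'girl' -> NEW (unique so far: 6)
  Token 7: 'book' -> NEW (unique so far: 7)
  Token 8: 'without' -> NEW (unique so far: 8)
Unique types: ('after', 'book', 'dark', 'girl', 'happy', 'road', 'saw', 'without')
Vocabulary size: 8

8


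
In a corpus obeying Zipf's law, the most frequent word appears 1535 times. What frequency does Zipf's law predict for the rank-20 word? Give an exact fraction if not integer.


Zipf's law: freq(rank) = f1 / rank
f1 = 1535, rank = 20
freq = 1535 / 20
GCD(1535, 20) = 5
Simplified: 307/4

307/4


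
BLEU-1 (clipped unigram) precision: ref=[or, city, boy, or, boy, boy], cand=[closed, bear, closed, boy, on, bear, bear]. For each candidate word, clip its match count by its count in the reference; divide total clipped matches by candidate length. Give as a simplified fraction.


Reference word counts: {'boy': 3, 'city': 1, 'or': 2}
Checking each candidate word (with clipping):
  'closed' -> not in reference -> no match (matches: 0)
  'bear' -> not in reference -> no match (matches: 0)
  'closed' -> not in reference -> no match (matches: 0)
  'boy' -> in reference (ref count 3, used 1/3) -> match (matches: 1)
  'on' -> not in reference -> no match (matches: 1)
  'bear' -> not in reference -> no match (matches: 1)
  'bear' -> not in reference -> no match (matches: 1)
Clipped matches: 1, Candidate length: 7
Precision = 1/7

1/7


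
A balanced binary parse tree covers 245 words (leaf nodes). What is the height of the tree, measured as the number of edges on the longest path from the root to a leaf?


In a balanced binary tree with n leaves the deepest leaf is ceil(log2(n)) edges below the root.
log2(245) = 7.9366
ceil(7.9366) = 8
height (edges) = 8

8


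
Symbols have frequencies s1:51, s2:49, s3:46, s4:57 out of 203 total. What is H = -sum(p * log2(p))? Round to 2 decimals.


Computing entropy H = -sum(p_i * log2(p_i)):
  s1: p = 51/203 = 0.2512, -p*log2(p) = 0.5007
  s2: p = 49/203 = 0.2414, -p*log2(p) = 0.4950
  s3: p = 46/203 = 0.2266, -p*log2(p) = 0.4853
  s4: p = 57/203 = 0.2808, -p*log2(p) = 0.5145
H = sum of terms = 1.9955
Rounded to 2 decimals: 2.00

2.00


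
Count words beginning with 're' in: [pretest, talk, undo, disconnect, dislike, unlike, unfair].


Checking each word for prefix 're':
  'pretest' -> no (count: 0)
  'talk' -> no (count: 0)
  'undo' -> no (count: 0)
  'disconnect' -> no (count: 0)
  'dislike' -> no (count: 0)
  'unlike' -> no (count: 0)
  'unfair' -> no (count: 0)
Total with prefix 're': 0

0


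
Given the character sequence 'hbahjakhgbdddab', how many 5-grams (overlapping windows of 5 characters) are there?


String 'hbahjakhgbdddab' has length L = 15.
Number of overlapping n-grams = L - n + 1
Substituting: 15 - 5 + 1 = 11

11


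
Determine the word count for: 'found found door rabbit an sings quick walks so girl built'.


Counting words by splitting on spaces:
  Word 1: 'found'
  Word 2: 'found'
  Word 3: 'door'
  Word 4: 'rabbit'
  Word 5: 'an'
  Word 6: 'sings'
  Word 7: 'quick'
  Word 8: 'walks'
  Word 9: 'so'
  Word 10: 'girl'
  Word 11: 'built'
Total words: 11

11


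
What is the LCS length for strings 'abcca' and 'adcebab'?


DP table for LCS of 'abcca' and 'adcebab':
       a  d  c  e  b  a  b
    0  0  0  0  0  0  0  0
  a 0  1  1  1  1  1  1  1
  b 0  1  1  1  1  2  2  2
  c 0  1  1  2  2  2  2  2
  c 0  1  1  2  2  2  2  2
  a 0  1  1  2  2  2  3  3
LCS: 'aba'
LCS length = 3

3


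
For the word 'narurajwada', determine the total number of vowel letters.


Scanning each character of 'narurajwada':
  Position 1: 'n' -> consonant (running count: 0)
  Position 2: 'a' -> vowel (running count: 1)
  Position 3: 'r' -> consonant (running count: 1)
  Position 4: 'u' -> vowel (running count: 2)
  Position 5: 'r' -> consonant (running count: 2)
  Position 6: 'a' -> vowel (running count: 3)
  Position 7: 'j' -> consonant (running count: 3)
  Position 8: 'w' -> consonant (running count: 3)
  Position 9: 'a' -> vowel (running count: 4)
  Position 10: 'd' -> consonant (running count: 4)
  Position 11: 'a' -> vowel (running count: 5)
Total vowels: 5

5


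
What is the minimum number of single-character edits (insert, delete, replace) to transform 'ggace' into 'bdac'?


Building DP table for s1='ggace' (len 5) and s2='bdac' (len 4):
       b  d  a  c
    0  1  2  3  4
  g 1  1  2  3  4
  g 2  2  2  3  4
  a 3  3  3  2  3
  c 4  4  4  3  2
  e 5  5  5  4  3
Edit distance = dp[5][4] = 3

3


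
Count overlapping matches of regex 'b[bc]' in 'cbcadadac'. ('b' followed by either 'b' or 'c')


Pattern: b[bc] means 'b' followed by either 'b' or 'c'.
Scanning 'cbcadadac' position-by-position:
  Pos 0: window 'cb' -> no
  Pos 1: window 'bc' -> MATCH
  Pos 2: window 'ca' -> no
  Pos 3: window 'ad' -> no
  Pos 4: window 'da' -> no
  Pos 5: window 'ad' -> no
  Pos 6: window 'da' -> no
  Pos 7: window 'ac' -> no
  Pos 8: window 'c' -> no
Total matches: 1

1


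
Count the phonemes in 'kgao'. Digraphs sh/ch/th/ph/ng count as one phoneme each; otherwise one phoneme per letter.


Parsing 'kgao' greedily, digraphs first:
  'k' -> consonant phoneme (phonemes so far: 1)
  'g' -> consonant phoneme (phonemes so far: 2)
  'a' -> vowel phoneme (phonemes so far: 3)
  'o' -> vowel phoneme (phonemes so far: 4)
Total phonemes: 4

4


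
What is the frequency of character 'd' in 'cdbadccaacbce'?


Scanning 'cdbadccaacbce' for 'd':
  Position 1: 'd' -> MATCH (count: 1)
  Position 4: 'd' -> MATCH (count: 2)
Total occurrences of 'd': 2

2


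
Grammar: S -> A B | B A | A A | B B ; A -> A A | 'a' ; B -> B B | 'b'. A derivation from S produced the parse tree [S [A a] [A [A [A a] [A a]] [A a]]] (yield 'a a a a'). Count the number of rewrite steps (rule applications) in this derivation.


Every bracketed nonterminal node [X ...] in the tree is produced by exactly one rule application.
Reading the tree off as a leftmost derivation:
  Step 1: S  =>  A A   (applied S -> A A)
  Step 2: A A  =>  a A   (applied A -> a)
  Step 3: a A  =>  a A A   (applied A -> A A)
  Step 4: a A A  =>  a A A A   (applied A -> A A)
  Step 5: a A A A  =>  a a A A   (applied A -> a)
  Step 6: a a A A  =>  a a a A   (applied A -> a)
  Step 7: a a a A  =>  a a a a   (applied A -> a)
Final yield: a a a a
Total rewrite steps: 7

7


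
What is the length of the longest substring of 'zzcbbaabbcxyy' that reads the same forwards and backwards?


Scanning 'zzcbbaabbcxyy' for palindromic substrings.
Substring at positions 2-9: 'cbbaabbc'.
Check: reverse('cbbaabbc') = 'cbbaabbc' -> palindrome confirmed.
Neighbouring characters ('z' / 'x') break symmetry, so it cannot extend further.
No longer palindromic substring exists; longest length = 8

8


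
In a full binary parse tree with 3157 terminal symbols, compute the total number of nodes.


Leaf nodes (terminals): 3157
Internal nodes = n - 1 = 3157 - 1 = 3156
Total = leaves + internal = 3157 + 3156 = 6313

6313


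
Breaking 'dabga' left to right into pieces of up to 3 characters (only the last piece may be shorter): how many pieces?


'dabga' has 5 characters.
Chunking with max size 3:
  Chunk 1: 'dab' (positions 0-2)
  Chunk 2: 'ga' (positions 3-4)
Total chunks: ceil(5 / 3) = 2

2


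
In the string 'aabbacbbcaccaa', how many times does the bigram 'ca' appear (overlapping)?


Scanning 'aabbacbbcaccaa' for bigram 'ca':
  Position 0: 'aa' -> no
  Position 1: 'ab' -> no
  Position 2: 'bb' -> no
  Position 3: 'ba' -> no
  Position 4: 'ac' -> no
  Position 5: 'cb' -> no
  Position 6: 'bb' -> no
  Position 7: 'bc' -> no
  Position 8: 'ca' -> MATCH
  Position 9: 'ac' -> no
  Position 10: 'cc' -> no
  Position 11: 'ca' -> MATCH
  Position 12: 'aa' -> no
Total matches: 2

2


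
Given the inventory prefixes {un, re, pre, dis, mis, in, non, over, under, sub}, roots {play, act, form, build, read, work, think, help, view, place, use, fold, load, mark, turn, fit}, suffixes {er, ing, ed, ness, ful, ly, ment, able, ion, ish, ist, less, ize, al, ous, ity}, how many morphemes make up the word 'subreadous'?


Segmenting 'subreadous' against the inventory:
  'sub' -> prefix (morpheme 1)
  'read' -> root (morpheme 2)
  'ous' -> suffix (morpheme 3)
Total morphemes: 3

3
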